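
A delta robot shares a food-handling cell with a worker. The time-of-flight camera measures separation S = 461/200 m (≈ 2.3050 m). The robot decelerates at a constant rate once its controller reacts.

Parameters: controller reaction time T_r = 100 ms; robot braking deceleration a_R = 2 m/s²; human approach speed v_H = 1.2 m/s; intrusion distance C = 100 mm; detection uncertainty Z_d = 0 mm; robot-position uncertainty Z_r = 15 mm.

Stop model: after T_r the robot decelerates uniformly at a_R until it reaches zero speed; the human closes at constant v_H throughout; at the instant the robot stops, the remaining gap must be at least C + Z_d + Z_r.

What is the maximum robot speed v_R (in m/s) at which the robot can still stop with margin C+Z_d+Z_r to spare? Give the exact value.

v_R_max = 9/5 m/s = 1.8000 m/s

collect terms ⇒ (1/4)·v_R² + (7/10)·v_R + (-207/100) = 0
  disc = (7/10)² − 4·(1/4)·(-207/100) = 64/25 ; √disc = 8/5
  v_R = (−(7/10) + 8/5) / (2·(1/4)) = 9/5 m/s
check:
stop time T_s = (9/5)/2 = 0.9000 s
robot in T_r: 1.8000·0.1000 = 0.1800 m
robot covers 1.8000·0.9000 − ½·2.0000·0.9000² = 0.8100 m while stopping
person approaches 1.2000·(0.1000+0.9000) = 1.2000 m
C+Z_d+Z_r = 0.1000+0.0000+0.0150 = 0.1150 m
sum ≈ 0.1800+0.8100+1.2000+0.1150 ≈ 2.3050 m = S ✓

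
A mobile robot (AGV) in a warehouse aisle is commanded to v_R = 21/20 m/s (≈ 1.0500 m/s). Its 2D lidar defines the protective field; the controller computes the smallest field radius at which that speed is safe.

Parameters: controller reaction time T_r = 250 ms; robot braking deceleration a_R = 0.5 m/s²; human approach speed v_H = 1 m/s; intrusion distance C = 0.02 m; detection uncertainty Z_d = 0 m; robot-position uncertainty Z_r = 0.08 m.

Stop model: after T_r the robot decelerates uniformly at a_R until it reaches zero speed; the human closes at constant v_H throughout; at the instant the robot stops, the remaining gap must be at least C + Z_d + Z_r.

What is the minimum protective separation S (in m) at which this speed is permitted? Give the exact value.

T_s = v_R/a_R = (21/20)/(1/2) = 2.1000 s
robot in T_r: 1.0500·0.2500 = 0.2625 m
robot under decel: 1.0500²/(2·0.5000) = 1.1025 m
human over T_r+T_s: 1.0000·(0.2500+2.1000) = 2.3500 m
margins: 0.0200+0.0000+0.0800 = 0.1000 m
S_min ≈ 0.2625+1.1025+2.3500+0.1000  ⇒  S_min = 763/200 m

S_min = 763/200 m = 3.8150 m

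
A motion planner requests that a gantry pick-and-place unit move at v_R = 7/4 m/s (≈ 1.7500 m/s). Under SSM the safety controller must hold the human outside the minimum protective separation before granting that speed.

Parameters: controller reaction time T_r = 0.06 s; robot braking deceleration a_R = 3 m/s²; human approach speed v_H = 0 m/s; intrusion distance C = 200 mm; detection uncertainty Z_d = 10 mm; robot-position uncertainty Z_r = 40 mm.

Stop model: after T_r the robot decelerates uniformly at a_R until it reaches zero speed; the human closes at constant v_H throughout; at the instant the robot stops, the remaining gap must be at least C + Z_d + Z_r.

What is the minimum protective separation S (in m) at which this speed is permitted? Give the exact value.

S_min = 2077/2400 m = 0.8654 m

stop time T_s = (7/4)/3 = 0.5833 s
reaction-phase robot travel = 1.7500·0.0600 = 0.1050 m
robot covers 1.7500·0.5833 − ½·3.0000·0.5833² = 0.5104 m while stopping
human closes 0.0000·0.6433 = 0.0000 m
residual clearance needed = 0.2000+0.0100+0.0400 = 0.2500 m
S_min ≈ 0.1050+0.5104+0.0000+0.2500  ⇒  S_min = 2077/2400 m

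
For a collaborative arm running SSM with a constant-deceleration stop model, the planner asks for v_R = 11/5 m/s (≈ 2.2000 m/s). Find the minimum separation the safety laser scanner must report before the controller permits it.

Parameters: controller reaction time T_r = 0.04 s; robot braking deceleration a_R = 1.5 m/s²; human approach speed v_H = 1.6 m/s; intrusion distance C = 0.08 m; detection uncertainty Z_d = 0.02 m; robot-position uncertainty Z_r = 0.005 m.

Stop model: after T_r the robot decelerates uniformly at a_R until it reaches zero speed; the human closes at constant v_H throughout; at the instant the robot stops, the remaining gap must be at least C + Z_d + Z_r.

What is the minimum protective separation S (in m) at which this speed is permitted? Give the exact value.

S_min = 4217/1000 m = 4.2170 m

T_s = v_R/a_R = (11/5)/(3/2) = 1.4667 s
robot covers v_R·T_r = 2.2000·0.0400 = 0.0880 m before braking
braking distance = 2.2000²/(2·1.5000) = 1.6133 m
person approaches 1.6000·(0.0400+1.4667) = 2.4107 m
margins: 0.0800+0.0200+0.0050 = 0.1050 m
S_min ≈ 0.0880+1.6133+2.4107+0.1050  ⇒  S_min = 4217/1000 m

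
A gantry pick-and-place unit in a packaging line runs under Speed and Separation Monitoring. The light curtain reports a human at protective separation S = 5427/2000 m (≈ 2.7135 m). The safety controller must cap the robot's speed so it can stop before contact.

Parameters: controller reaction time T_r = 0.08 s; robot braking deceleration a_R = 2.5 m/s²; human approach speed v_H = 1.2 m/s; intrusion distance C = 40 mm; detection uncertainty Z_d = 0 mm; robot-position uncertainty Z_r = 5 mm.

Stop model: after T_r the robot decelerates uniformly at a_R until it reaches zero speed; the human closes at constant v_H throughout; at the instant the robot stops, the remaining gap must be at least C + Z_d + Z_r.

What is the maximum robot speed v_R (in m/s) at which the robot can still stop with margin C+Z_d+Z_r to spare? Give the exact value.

collect terms ⇒ (1/5)·v_R² + (14/25)·v_R + (-1029/400) = 0
  disc = (14/25)² − 4·(1/5)·(-1029/400) = 5929/2500 ; √disc = 77/50
  v_R = (−(14/25) + 77/50) / (2·(1/5)) = 49/20 m/s
check:
braking lasts T_s = (49/20)/(5/2) = 0.9800 s
robot in T_r: 2.4500·0.0800 = 0.1960 m
robot under decel: 2.4500²/(2·2.5000) = 1.2005 m
human over T_r+T_s: 1.2000·(0.0800+0.9800) = 1.2720 m
residual clearance needed = 0.0400+0.0000+0.0050 = 0.0450 m
sum ≈ 0.1960+1.2005+1.2720+0.0450 ≈ 2.7135 m = S ✓

v_R_max = 49/20 m/s = 2.4500 m/s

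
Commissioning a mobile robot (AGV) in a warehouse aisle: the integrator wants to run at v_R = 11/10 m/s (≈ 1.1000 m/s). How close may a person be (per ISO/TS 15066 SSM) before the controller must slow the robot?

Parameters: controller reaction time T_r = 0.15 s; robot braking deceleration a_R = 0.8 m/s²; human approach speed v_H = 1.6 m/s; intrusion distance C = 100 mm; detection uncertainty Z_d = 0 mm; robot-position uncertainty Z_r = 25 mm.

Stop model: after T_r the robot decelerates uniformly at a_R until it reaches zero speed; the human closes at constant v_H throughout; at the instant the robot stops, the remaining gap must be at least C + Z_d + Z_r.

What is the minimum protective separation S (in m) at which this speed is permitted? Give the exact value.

S_min = 2789/800 m = 3.4863 m

braking lasts T_s = (11/10)/(4/5) = 1.3750 s
robot covers v_R·T_r = 1.1000·0.1500 = 0.1650 m before braking
robot under decel: 1.1000²/(2·0.8000) = 0.7562 m
human closes 1.6000·1.5250 = 2.4400 m
margins: 0.1000+0.0000+0.0250 = 0.1250 m
S_min ≈ 0.1650+0.7562+2.4400+0.1250  ⇒  S_min = 2789/800 m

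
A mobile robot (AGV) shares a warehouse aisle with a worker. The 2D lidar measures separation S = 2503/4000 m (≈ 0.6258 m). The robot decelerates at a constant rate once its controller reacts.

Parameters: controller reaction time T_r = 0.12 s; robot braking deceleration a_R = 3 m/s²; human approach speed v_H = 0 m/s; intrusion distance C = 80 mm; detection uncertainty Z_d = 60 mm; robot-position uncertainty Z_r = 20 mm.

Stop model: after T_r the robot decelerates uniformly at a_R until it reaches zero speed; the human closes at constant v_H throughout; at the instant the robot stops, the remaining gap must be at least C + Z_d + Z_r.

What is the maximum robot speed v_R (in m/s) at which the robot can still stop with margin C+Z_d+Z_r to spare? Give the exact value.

v_R_max = 27/20 m/s = 1.3500 m/s

collect terms ⇒ (1/6)·v_R² + (3/25)·v_R + (-1863/4000) = 0
  disc = (3/25)² − 4·(1/6)·(-1863/4000) = 3249/10000 ; √disc = 57/100
  v_R = (−(3/25) + 57/100) / (2·(1/6)) = 27/20 m/s
check:
braking lasts T_s = (27/20)/3 = 0.4500 s
robot in T_r: 1.3500·0.1200 = 0.1620 m
braking distance = 1.3500²/(2·3.0000) = 0.3038 m
person approaches 0.0000·(0.1200+0.4500) = 0.0000 m
C+Z_d+Z_r = 0.0800+0.0600+0.0200 = 0.1600 m
sum ≈ 0.1620+0.3038+0.0000+0.1600 ≈ 0.6258 m = S ✓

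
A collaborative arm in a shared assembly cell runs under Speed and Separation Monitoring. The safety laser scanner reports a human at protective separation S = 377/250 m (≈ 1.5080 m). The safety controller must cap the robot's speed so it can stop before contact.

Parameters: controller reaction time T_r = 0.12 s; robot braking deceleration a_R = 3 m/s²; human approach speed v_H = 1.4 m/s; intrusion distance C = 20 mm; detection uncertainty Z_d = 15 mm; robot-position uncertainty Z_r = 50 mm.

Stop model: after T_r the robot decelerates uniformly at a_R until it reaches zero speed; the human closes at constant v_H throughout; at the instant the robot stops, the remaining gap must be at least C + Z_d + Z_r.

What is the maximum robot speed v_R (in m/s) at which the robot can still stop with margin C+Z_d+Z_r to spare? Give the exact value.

quadratic (1/6)·v² + (44/75)·v + (-251/200) = 0
  disc = (44/75)² − 4·(1/6)·(-251/200) = 26569/22500 ; √disc = 163/150
  v_R = (−(44/75) + 163/150) / (2·(1/6)) = 3/2 m/s
check:
T_s = v_R/a_R = (3/2)/3 = 0.5000 s
robot in T_r: 1.5000·0.1200 = 0.1800 m
robot under decel: 1.5000²/(2·3.0000) = 0.3750 m
human closes 1.4000·0.6200 = 0.8680 m
C+Z_d+Z_r = 0.0200+0.0150+0.0500 = 0.0850 m
sum ≈ 0.1800+0.3750+0.8680+0.0850 ≈ 1.5080 m = S ✓

v_R_max = 3/2 m/s = 1.5000 m/s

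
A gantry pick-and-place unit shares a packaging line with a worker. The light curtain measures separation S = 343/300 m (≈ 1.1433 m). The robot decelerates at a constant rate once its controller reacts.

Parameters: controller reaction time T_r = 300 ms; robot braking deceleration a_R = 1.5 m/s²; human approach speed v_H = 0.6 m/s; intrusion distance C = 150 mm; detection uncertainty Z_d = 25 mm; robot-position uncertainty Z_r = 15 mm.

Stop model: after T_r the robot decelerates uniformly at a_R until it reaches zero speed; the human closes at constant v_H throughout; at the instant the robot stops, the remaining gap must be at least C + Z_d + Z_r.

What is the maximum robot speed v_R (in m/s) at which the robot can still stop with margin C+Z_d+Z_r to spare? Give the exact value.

collect terms ⇒ (1/3)·v_R² + (7/10)·v_R + (-58/75) = 0
  disc = (7/10)² − 4·(1/3)·(-58/75) = 1369/900 ; √disc = 37/30
  v_R = (−(7/10) + 37/30) / (2·(1/3)) = 4/5 m/s
check:
braking lasts T_s = (4/5)/(3/2) = 0.5333 s
robot in T_r: 0.8000·0.3000 = 0.2400 m
robot covers 0.8000·0.5333 − ½·1.5000·0.5333² = 0.2133 m while stopping
human closes 0.6000·0.8333 = 0.5000 m
margins: 0.1500+0.0250+0.0150 = 0.1900 m
sum ≈ 0.2400+0.2133+0.5000+0.1900 ≈ 1.1433 m = S ✓

v_R_max = 4/5 m/s = 0.8000 m/s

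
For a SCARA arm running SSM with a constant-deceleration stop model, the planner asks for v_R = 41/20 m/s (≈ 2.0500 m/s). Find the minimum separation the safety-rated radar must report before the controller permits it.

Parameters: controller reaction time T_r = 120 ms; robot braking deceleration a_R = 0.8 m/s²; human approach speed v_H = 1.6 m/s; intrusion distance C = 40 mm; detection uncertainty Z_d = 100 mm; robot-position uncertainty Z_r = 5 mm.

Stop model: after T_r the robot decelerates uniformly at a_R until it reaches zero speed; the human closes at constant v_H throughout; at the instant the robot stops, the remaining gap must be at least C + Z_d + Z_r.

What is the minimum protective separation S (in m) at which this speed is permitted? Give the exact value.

S_min = 116953/16000 m = 7.3096 m

braking lasts T_s = (41/20)/(4/5) = 2.5625 s
robot covers v_R·T_r = 2.0500·0.1200 = 0.2460 m before braking
braking distance = 2.0500²/(2·0.8000) = 2.6266 m
person approaches 1.6000·(0.1200+2.5625) = 4.2920 m
margins: 0.0400+0.1000+0.0050 = 0.1450 m
S_min ≈ 0.2460+2.6266+4.2920+0.1450  ⇒  S_min = 116953/16000 m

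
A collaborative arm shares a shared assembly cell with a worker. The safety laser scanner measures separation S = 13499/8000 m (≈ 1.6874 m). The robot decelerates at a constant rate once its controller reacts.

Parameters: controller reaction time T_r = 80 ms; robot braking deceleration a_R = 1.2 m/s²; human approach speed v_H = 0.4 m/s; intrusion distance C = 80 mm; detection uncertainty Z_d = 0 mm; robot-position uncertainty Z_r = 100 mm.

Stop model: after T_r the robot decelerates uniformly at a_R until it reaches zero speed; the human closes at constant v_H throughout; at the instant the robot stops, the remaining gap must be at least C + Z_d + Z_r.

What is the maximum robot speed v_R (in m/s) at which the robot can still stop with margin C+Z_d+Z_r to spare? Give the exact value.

v_R_max = 29/20 m/s = 1.4500 m/s

quadratic (5/12)·v² + (31/75)·v + (-11803/8000) = 0
  disc = (31/75)² − 4·(5/12)·(-11803/8000) = 946729/360000 ; √disc = 973/600
  v_R = (−(31/75) + 973/600) / (2·(5/12)) = 29/20 m/s
check:
T_s = v_R/a_R = (29/20)/(6/5) = 1.2083 s
reaction-phase robot travel = 1.4500·0.0800 = 0.1160 m
braking distance = 1.4500²/(2·1.2000) = 0.8760 m
person approaches 0.4000·(0.0800+1.2083) = 0.5153 m
residual clearance needed = 0.0800+0.0000+0.1000 = 0.1800 m
sum ≈ 0.1160+0.8760+0.5153+0.1800 ≈ 1.6874 m = S ✓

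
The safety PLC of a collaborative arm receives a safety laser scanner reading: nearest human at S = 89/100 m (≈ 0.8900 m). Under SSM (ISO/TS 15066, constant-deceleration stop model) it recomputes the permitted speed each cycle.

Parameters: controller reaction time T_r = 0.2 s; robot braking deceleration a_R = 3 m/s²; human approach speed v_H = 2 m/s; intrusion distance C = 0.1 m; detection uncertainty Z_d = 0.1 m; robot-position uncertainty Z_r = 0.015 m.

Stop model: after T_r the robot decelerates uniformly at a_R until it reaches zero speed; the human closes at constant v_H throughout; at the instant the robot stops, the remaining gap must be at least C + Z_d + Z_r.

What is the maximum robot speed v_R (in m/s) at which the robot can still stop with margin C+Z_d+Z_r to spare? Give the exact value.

at the boundary: (1/6)·v² + (13/15)·v + (-11/40) = 0
  disc = (13/15)² − 4·(1/6)·(-11/40) = 841/900 ; √disc = 29/30
  v_R = (−(13/15) + 29/30) / (2·(1/6)) = 3/10 m/s
check:
stop time T_s = (3/10)/3 = 0.1000 s
robot in T_r: 0.3000·0.2000 = 0.0600 m
robot covers 0.3000·0.1000 − ½·3.0000·0.1000² = 0.0150 m while stopping
human over T_r+T_s: 2.0000·(0.2000+0.1000) = 0.6000 m
residual clearance needed = 0.1000+0.1000+0.0150 = 0.2150 m
sum ≈ 0.0600+0.0150+0.6000+0.2150 ≈ 0.8900 m = S ✓

v_R_max = 3/10 m/s = 0.3000 m/s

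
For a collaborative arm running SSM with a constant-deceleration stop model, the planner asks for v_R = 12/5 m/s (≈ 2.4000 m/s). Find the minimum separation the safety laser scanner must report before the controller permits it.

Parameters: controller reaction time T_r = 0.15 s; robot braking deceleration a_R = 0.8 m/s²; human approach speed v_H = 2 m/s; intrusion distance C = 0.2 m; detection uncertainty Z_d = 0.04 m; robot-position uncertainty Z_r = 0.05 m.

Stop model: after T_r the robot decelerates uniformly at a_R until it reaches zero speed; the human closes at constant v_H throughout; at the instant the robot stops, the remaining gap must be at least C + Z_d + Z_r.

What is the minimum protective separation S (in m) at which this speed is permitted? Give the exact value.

S_min = 211/20 m = 10.5500 m

braking lasts T_s = (12/5)/(4/5) = 3.0000 s
reaction-phase robot travel = 2.4000·0.1500 = 0.3600 m
robot covers 2.4000·3.0000 − ½·0.8000·3.0000² = 3.6000 m while stopping
human over T_r+T_s: 2.0000·(0.1500+3.0000) = 6.3000 m
C+Z_d+Z_r = 0.2000+0.0400+0.0500 = 0.2900 m
S_min ≈ 0.3600+3.6000+6.3000+0.2900  ⇒  S_min = 211/20 m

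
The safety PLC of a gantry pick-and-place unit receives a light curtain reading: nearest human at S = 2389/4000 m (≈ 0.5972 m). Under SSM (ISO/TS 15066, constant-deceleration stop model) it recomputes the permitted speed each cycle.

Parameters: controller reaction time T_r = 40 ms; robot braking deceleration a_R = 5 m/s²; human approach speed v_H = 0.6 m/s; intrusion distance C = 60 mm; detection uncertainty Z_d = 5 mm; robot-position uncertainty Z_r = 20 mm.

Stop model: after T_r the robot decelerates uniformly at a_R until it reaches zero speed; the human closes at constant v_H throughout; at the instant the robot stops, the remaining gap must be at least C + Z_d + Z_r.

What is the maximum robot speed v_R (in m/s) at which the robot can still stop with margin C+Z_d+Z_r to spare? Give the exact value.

quadratic (1/10)·v² + (4/25)·v + (-1953/4000) = 0
  disc = (4/25)² − 4·(1/10)·(-1953/4000) = 2209/10000 ; √disc = 47/100
  v_R = (−(4/25) + 47/100) / (2·(1/10)) = 31/20 m/s
check:
braking lasts T_s = (31/20)/5 = 0.3100 s
robot covers v_R·T_r = 1.5500·0.0400 = 0.0620 m before braking
braking distance = 1.5500²/(2·5.0000) = 0.2402 m
person approaches 0.6000·(0.0400+0.3100) = 0.2100 m
C+Z_d+Z_r = 0.0600+0.0050+0.0200 = 0.0850 m
sum ≈ 0.0620+0.2402+0.2100+0.0850 ≈ 0.5972 m = S ✓

v_R_max = 31/20 m/s = 1.5500 m/s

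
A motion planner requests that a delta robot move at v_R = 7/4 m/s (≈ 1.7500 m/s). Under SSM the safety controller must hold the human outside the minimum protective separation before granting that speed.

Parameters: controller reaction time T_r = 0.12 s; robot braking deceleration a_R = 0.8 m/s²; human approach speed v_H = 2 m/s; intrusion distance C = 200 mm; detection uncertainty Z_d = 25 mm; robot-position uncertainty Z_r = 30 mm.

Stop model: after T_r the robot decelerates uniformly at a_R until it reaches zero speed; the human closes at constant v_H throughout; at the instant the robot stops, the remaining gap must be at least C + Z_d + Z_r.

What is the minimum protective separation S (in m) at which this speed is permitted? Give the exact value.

S_min = 22381/3200 m = 6.9941 m

stop time T_s = (7/4)/(4/5) = 2.1875 s
robot covers v_R·T_r = 1.7500·0.1200 = 0.2100 m before braking
robot covers 1.7500·2.1875 − ½·0.8000·2.1875² = 1.9141 m while stopping
human over T_r+T_s: 2.0000·(0.1200+2.1875) = 4.6150 m
margins: 0.2000+0.0250+0.0300 = 0.2550 m
S_min ≈ 0.2100+1.9141+4.6150+0.2550  ⇒  S_min = 22381/3200 m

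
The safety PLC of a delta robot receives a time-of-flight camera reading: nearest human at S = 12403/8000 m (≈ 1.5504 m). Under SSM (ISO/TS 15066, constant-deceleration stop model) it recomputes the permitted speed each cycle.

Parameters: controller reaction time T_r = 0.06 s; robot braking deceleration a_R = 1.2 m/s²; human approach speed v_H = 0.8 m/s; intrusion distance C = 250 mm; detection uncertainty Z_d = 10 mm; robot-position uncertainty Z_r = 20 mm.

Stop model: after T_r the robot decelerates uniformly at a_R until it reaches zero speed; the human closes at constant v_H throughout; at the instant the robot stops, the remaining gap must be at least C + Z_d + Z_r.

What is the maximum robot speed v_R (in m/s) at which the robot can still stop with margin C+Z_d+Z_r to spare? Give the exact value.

collect terms ⇒ (5/12)·v_R² + (109/150)·v_R + (-9779/8000) = 0
  disc = (109/150)² − 4·(5/12)·(-9779/8000) = 923521/360000 ; √disc = 961/600
  v_R = (−(109/150) + 961/600) / (2·(5/12)) = 21/20 m/s
check:
braking lasts T_s = (21/20)/(6/5) = 0.8750 s
robot covers v_R·T_r = 1.0500·0.0600 = 0.0630 m before braking
robot covers 1.0500·0.8750 − ½·1.2000·0.8750² = 0.4594 m while stopping
human closes 0.8000·0.9350 = 0.7480 m
margins: 0.2500+0.0100+0.0200 = 0.2800 m
sum ≈ 0.0630+0.4594+0.7480+0.2800 ≈ 1.5504 m = S ✓

v_R_max = 21/20 m/s = 1.0500 m/s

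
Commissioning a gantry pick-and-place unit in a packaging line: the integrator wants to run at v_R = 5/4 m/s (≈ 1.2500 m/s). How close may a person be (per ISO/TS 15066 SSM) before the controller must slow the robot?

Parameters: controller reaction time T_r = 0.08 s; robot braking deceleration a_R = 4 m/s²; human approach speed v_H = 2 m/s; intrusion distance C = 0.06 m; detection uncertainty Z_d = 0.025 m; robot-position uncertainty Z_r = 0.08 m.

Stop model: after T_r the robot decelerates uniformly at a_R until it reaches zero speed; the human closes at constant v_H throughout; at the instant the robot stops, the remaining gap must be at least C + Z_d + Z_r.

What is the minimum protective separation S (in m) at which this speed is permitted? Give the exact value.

braking lasts T_s = (5/4)/4 = 0.3125 s
robot covers v_R·T_r = 1.2500·0.0800 = 0.1000 m before braking
robot under decel: 1.2500²/(2·4.0000) = 0.1953 m
person approaches 2.0000·(0.0800+0.3125) = 0.7850 m
residual clearance needed = 0.0600+0.0250+0.0800 = 0.1650 m
S_min ≈ 0.1000+0.1953+0.7850+0.1650  ⇒  S_min = 797/640 m

S_min = 797/640 m = 1.2453 m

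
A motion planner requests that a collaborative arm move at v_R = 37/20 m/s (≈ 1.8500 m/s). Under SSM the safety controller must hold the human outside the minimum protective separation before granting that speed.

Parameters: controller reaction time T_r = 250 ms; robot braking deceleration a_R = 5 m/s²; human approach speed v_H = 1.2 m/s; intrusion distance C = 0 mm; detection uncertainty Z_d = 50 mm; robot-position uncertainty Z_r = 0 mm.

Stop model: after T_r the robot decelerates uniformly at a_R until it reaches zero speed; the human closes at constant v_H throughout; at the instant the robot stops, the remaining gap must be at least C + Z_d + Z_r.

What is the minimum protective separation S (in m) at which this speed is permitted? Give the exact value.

S_min = 1279/800 m = 1.5987 m

braking lasts T_s = (37/20)/5 = 0.3700 s
reaction-phase robot travel = 1.8500·0.2500 = 0.4625 m
robot under decel: 1.8500²/(2·5.0000) = 0.3422 m
human over T_r+T_s: 1.2000·(0.2500+0.3700) = 0.7440 m
margins: 0.0000+0.0500+0.0000 = 0.0500 m
S_min ≈ 0.4625+0.3422+0.7440+0.0500  ⇒  S_min = 1279/800 m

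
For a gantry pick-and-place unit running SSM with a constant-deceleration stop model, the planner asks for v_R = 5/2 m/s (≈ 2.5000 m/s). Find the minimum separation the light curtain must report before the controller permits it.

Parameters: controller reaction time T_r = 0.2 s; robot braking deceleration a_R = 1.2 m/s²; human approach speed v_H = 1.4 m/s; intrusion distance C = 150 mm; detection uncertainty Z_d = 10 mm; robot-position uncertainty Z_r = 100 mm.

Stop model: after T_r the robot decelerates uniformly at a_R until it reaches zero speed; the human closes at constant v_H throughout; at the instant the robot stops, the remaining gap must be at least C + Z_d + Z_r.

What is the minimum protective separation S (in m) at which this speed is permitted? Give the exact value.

S_min = 7873/1200 m = 6.5608 m

T_s = v_R/a_R = (5/2)/(6/5) = 2.0833 s
reaction-phase robot travel = 2.5000·0.2000 = 0.5000 m
robot covers 2.5000·2.0833 − ½·1.2000·2.0833² = 2.6042 m while stopping
human over T_r+T_s: 1.4000·(0.2000+2.0833) = 3.1967 m
margins: 0.1500+0.0100+0.1000 = 0.2600 m
S_min ≈ 0.5000+2.6042+3.1967+0.2600  ⇒  S_min = 7873/1200 m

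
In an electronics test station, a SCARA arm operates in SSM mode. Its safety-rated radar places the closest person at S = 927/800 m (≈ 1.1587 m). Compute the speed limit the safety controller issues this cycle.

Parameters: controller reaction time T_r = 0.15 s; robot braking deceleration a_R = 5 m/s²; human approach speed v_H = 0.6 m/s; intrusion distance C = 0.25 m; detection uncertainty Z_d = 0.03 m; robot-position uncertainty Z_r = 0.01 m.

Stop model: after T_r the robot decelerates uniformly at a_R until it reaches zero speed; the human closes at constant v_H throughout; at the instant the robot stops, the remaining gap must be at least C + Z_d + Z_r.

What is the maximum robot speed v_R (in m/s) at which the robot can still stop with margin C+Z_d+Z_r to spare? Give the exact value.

at the boundary: (1/10)·v² + (27/100)·v + (-623/800) = 0
  disc = (27/100)² − 4·(1/10)·(-623/800) = 961/2500 ; √disc = 31/50
  v_R = (−(27/100) + 31/50) / (2·(1/10)) = 7/4 m/s
check:
braking lasts T_s = (7/4)/5 = 0.3500 s
reaction-phase robot travel = 1.7500·0.1500 = 0.2625 m
braking distance = 1.7500²/(2·5.0000) = 0.3063 m
human closes 0.6000·0.5000 = 0.3000 m
margins: 0.2500+0.0300+0.0100 = 0.2900 m
sum ≈ 0.2625+0.3063+0.3000+0.2900 ≈ 1.1587 m = S ✓

v_R_max = 7/4 m/s = 1.7500 m/s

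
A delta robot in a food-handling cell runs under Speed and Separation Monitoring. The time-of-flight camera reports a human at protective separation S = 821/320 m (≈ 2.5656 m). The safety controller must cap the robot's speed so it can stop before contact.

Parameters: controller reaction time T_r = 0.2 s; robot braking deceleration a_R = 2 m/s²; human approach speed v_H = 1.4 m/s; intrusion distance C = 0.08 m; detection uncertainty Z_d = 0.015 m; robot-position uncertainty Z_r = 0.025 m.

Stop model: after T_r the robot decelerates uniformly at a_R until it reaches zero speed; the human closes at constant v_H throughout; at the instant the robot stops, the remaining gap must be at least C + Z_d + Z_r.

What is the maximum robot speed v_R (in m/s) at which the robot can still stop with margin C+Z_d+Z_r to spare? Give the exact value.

v_R_max = 33/20 m/s = 1.6500 m/s

collect terms ⇒ (1/4)·v_R² + (9/10)·v_R + (-693/320) = 0
  disc = (9/10)² − 4·(1/4)·(-693/320) = 4761/1600 ; √disc = 69/40
  v_R = (−(9/10) + 69/40) / (2·(1/4)) = 33/20 m/s
check:
stop time T_s = (33/20)/2 = 0.8250 s
robot in T_r: 1.6500·0.2000 = 0.3300 m
robot covers 1.6500·0.8250 − ½·2.0000·0.8250² = 0.6806 m while stopping
human over T_r+T_s: 1.4000·(0.2000+0.8250) = 1.4350 m
C+Z_d+Z_r = 0.0800+0.0150+0.0250 = 0.1200 m
sum ≈ 0.3300+0.6806+1.4350+0.1200 ≈ 2.5656 m = S ✓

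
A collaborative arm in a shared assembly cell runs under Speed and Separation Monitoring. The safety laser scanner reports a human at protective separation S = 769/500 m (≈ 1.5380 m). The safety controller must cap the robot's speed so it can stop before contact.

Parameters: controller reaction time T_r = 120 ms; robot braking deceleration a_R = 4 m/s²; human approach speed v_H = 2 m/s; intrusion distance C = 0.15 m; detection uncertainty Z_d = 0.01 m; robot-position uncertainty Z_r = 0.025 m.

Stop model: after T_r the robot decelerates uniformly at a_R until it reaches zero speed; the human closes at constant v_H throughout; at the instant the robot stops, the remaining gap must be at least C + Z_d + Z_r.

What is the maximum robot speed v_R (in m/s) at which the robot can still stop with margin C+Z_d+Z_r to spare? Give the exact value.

collect terms ⇒ (1/8)·v_R² + (31/50)·v_R + (-1113/1000) = 0
  disc = (31/50)² − 4·(1/8)·(-1113/1000) = 9409/10000 ; √disc = 97/100
  v_R = (−(31/50) + 97/100) / (2·(1/8)) = 7/5 m/s
check:
T_s = v_R/a_R = (7/5)/4 = 0.3500 s
robot covers v_R·T_r = 1.4000·0.1200 = 0.1680 m before braking
robot covers 1.4000·0.3500 − ½·4.0000·0.3500² = 0.2450 m while stopping
person approaches 2.0000·(0.1200+0.3500) = 0.9400 m
margins: 0.1500+0.0100+0.0250 = 0.1850 m
sum ≈ 0.1680+0.2450+0.9400+0.1850 ≈ 1.5380 m = S ✓

v_R_max = 7/5 m/s = 1.4000 m/s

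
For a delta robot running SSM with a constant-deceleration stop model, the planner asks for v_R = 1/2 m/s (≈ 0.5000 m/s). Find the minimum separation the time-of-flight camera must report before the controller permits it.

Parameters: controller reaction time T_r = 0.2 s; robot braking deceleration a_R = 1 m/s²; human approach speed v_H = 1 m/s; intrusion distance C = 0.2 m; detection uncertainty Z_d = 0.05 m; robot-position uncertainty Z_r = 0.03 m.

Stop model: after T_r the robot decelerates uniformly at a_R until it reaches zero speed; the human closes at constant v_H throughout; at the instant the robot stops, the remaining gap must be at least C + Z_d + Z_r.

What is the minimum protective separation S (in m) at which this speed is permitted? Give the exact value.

braking lasts T_s = (1/2)/1 = 0.5000 s
reaction-phase robot travel = 0.5000·0.2000 = 0.1000 m
robot covers 0.5000·0.5000 − ½·1.0000·0.5000² = 0.1250 m while stopping
person approaches 1.0000·(0.2000+0.5000) = 0.7000 m
margins: 0.2000+0.0500+0.0300 = 0.2800 m
S_min ≈ 0.1000+0.1250+0.7000+0.2800  ⇒  S_min = 241/200 m

S_min = 241/200 m = 1.2050 m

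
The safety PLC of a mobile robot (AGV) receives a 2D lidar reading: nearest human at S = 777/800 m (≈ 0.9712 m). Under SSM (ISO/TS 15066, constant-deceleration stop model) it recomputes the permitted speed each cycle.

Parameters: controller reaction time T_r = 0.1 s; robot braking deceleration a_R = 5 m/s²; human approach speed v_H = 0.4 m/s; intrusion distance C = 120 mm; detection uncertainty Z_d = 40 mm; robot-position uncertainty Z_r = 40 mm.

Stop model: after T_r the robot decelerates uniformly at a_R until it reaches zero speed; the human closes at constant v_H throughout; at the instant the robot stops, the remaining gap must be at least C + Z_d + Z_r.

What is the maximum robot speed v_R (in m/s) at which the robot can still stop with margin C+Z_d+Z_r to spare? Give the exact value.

collect terms ⇒ (1/10)·v_R² + (9/50)·v_R + (-117/160) = 0
  disc = (9/50)² − 4·(1/10)·(-117/160) = 3249/10000 ; √disc = 57/100
  v_R = (−(9/50) + 57/100) / (2·(1/10)) = 39/20 m/s
check:
braking lasts T_s = (39/20)/5 = 0.3900 s
robot covers v_R·T_r = 1.9500·0.1000 = 0.1950 m before braking
robot under decel: 1.9500²/(2·5.0000) = 0.3802 m
person approaches 0.4000·(0.1000+0.3900) = 0.1960 m
C+Z_d+Z_r = 0.1200+0.0400+0.0400 = 0.2000 m
sum ≈ 0.1950+0.3802+0.1960+0.2000 ≈ 0.9712 m = S ✓

v_R_max = 39/20 m/s = 1.9500 m/s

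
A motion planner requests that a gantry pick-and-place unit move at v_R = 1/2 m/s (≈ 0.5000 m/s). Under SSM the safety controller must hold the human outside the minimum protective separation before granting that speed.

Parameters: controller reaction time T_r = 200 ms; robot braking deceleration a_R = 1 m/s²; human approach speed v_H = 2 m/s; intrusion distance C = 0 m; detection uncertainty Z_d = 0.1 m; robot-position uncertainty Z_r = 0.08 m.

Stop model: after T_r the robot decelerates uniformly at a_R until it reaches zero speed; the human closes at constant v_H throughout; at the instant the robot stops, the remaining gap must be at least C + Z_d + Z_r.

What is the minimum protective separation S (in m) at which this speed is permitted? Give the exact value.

T_s = v_R/a_R = (1/2)/1 = 0.5000 s
robot covers v_R·T_r = 0.5000·0.2000 = 0.1000 m before braking
robot covers 0.5000·0.5000 − ½·1.0000·0.5000² = 0.1250 m while stopping
human over T_r+T_s: 2.0000·(0.2000+0.5000) = 1.4000 m
margins: 0.0000+0.1000+0.0800 = 0.1800 m
S_min ≈ 0.1000+0.1250+1.4000+0.1800  ⇒  S_min = 361/200 m

S_min = 361/200 m = 1.8050 m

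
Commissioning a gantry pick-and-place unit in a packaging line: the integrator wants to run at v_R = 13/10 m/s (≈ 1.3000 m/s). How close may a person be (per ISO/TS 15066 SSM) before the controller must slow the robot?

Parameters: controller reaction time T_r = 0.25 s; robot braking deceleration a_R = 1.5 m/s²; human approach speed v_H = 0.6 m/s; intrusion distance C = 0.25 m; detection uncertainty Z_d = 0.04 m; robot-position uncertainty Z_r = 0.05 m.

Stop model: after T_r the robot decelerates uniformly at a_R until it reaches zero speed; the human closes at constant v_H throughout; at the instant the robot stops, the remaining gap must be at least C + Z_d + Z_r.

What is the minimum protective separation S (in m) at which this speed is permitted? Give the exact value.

S_min = 1139/600 m = 1.8983 m

T_s = v_R/a_R = (13/10)/(3/2) = 0.8667 s
robot covers v_R·T_r = 1.3000·0.2500 = 0.3250 m before braking
robot under decel: 1.3000²/(2·1.5000) = 0.5633 m
human over T_r+T_s: 0.6000·(0.2500+0.8667) = 0.6700 m
C+Z_d+Z_r = 0.2500+0.0400+0.0500 = 0.3400 m
S_min ≈ 0.3250+0.5633+0.6700+0.3400  ⇒  S_min = 1139/600 m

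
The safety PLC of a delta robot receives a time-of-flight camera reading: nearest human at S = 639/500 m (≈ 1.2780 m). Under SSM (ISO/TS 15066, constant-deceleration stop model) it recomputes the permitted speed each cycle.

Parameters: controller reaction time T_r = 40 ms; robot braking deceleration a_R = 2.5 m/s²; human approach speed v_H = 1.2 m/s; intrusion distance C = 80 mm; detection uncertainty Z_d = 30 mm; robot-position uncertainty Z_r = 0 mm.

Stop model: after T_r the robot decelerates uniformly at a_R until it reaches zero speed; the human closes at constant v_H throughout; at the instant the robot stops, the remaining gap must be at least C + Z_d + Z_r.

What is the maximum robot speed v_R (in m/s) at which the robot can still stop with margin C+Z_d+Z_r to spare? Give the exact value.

v_R_max = 7/5 m/s = 1.4000 m/s

at the boundary: (1/5)·v² + (13/25)·v + (-28/25) = 0
  disc = (13/25)² − 4·(1/5)·(-28/25) = 729/625 ; √disc = 27/25
  v_R = (−(13/25) + 27/25) / (2·(1/5)) = 7/5 m/s
check:
braking lasts T_s = (7/5)/(5/2) = 0.5600 s
robot covers v_R·T_r = 1.4000·0.0400 = 0.0560 m before braking
braking distance = 1.4000²/(2·2.5000) = 0.3920 m
person approaches 1.2000·(0.0400+0.5600) = 0.7200 m
margins: 0.0800+0.0300+0.0000 = 0.1100 m
sum ≈ 0.0560+0.3920+0.7200+0.1100 ≈ 1.2780 m = S ✓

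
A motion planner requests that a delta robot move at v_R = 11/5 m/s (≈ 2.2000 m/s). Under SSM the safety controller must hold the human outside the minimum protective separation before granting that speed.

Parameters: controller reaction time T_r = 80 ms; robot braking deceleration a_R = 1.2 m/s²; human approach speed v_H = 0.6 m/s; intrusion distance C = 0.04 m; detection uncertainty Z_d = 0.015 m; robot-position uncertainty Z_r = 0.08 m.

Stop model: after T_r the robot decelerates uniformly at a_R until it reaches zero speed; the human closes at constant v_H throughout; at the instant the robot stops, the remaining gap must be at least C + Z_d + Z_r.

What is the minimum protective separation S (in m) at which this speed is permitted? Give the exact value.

S_min = 10427/3000 m = 3.4757 m

braking lasts T_s = (11/5)/(6/5) = 1.8333 s
reaction-phase robot travel = 2.2000·0.0800 = 0.1760 m
braking distance = 2.2000²/(2·1.2000) = 2.0167 m
human over T_r+T_s: 0.6000·(0.0800+1.8333) = 1.1480 m
C+Z_d+Z_r = 0.0400+0.0150+0.0800 = 0.1350 m
S_min ≈ 0.1760+2.0167+1.1480+0.1350  ⇒  S_min = 10427/3000 m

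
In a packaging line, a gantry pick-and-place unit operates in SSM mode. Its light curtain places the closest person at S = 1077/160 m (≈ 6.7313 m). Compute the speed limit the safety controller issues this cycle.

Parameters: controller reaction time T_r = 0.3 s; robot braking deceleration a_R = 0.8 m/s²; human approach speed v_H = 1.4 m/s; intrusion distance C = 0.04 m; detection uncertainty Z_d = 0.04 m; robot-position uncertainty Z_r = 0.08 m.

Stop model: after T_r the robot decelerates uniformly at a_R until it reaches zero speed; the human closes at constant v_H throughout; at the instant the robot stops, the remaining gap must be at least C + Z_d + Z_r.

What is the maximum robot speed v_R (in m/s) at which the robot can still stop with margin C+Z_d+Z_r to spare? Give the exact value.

v_R_max = 19/10 m/s = 1.9000 m/s

quadratic (5/8)·v² + (41/20)·v + (-4921/800) = 0
  disc = (41/20)² − 4·(5/8)·(-4921/800) = 31329/1600 ; √disc = 177/40
  v_R = (−(41/20) + 177/40) / (2·(5/8)) = 19/10 m/s
check:
stop time T_s = (19/10)/(4/5) = 2.3750 s
robot covers v_R·T_r = 1.9000·0.3000 = 0.5700 m before braking
robot covers 1.9000·2.3750 − ½·0.8000·2.3750² = 2.2563 m while stopping
person approaches 1.4000·(0.3000+2.3750) = 3.7450 m
C+Z_d+Z_r = 0.0400+0.0400+0.0800 = 0.1600 m
sum ≈ 0.5700+2.2563+3.7450+0.1600 ≈ 6.7313 m = S ✓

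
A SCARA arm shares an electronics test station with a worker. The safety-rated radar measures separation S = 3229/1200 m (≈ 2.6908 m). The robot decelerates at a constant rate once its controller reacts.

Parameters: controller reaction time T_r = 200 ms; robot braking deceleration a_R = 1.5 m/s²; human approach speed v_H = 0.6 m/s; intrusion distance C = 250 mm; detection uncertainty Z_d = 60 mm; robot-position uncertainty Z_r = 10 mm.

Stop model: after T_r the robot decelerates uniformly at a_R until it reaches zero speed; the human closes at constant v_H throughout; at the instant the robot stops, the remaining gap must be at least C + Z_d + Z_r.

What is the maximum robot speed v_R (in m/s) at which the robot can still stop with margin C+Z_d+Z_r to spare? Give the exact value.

v_R_max = 37/20 m/s = 1.8500 m/s

at the boundary: (1/3)·v² + (3/5)·v + (-2701/1200) = 0
  disc = (3/5)² − 4·(1/3)·(-2701/1200) = 121/36 ; √disc = 11/6
  v_R = (−(3/5) + 11/6) / (2·(1/3)) = 37/20 m/s
check:
T_s = v_R/a_R = (37/20)/(3/2) = 1.2333 s
reaction-phase robot travel = 1.8500·0.2000 = 0.3700 m
braking distance = 1.8500²/(2·1.5000) = 1.1408 m
person approaches 0.6000·(0.2000+1.2333) = 0.8600 m
residual clearance needed = 0.2500+0.0600+0.0100 = 0.3200 m
sum ≈ 0.3700+1.1408+0.8600+0.3200 ≈ 2.6908 m = S ✓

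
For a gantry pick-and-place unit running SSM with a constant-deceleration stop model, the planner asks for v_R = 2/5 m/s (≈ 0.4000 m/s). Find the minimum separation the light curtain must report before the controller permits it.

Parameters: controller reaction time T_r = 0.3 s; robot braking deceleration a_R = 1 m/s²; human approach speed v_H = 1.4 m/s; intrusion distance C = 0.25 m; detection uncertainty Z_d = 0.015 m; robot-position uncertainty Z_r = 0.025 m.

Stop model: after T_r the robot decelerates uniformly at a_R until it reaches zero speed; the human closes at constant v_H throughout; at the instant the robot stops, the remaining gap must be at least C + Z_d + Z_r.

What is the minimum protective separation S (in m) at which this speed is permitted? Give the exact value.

S_min = 147/100 m = 1.4700 m

stop time T_s = (2/5)/1 = 0.4000 s
reaction-phase robot travel = 0.4000·0.3000 = 0.1200 m
robot under decel: 0.4000²/(2·1.0000) = 0.0800 m
human closes 1.4000·0.7000 = 0.9800 m
C+Z_d+Z_r = 0.2500+0.0150+0.0250 = 0.2900 m
S_min ≈ 0.1200+0.0800+0.9800+0.2900  ⇒  S_min = 147/100 m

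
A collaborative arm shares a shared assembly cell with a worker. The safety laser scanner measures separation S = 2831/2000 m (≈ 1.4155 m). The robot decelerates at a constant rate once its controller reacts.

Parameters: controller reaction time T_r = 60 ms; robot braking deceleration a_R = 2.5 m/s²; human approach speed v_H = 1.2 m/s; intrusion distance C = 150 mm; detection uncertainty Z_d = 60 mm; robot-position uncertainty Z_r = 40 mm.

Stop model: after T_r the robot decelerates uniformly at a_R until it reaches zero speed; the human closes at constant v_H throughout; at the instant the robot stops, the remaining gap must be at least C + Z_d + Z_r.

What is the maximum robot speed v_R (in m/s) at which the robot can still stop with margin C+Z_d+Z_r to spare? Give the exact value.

collect terms ⇒ (1/5)·v_R² + (27/50)·v_R + (-2187/2000) = 0
  disc = (27/50)² − 4·(1/5)·(-2187/2000) = 729/625 ; √disc = 27/25
  v_R = (−(27/50) + 27/25) / (2·(1/5)) = 27/20 m/s
check:
stop time T_s = (27/20)/(5/2) = 0.5400 s
reaction-phase robot travel = 1.3500·0.0600 = 0.0810 m
robot under decel: 1.3500²/(2·2.5000) = 0.3645 m
human closes 1.2000·0.6000 = 0.7200 m
residual clearance needed = 0.1500+0.0600+0.0400 = 0.2500 m
sum ≈ 0.0810+0.3645+0.7200+0.2500 ≈ 1.4155 m = S ✓

v_R_max = 27/20 m/s = 1.3500 m/s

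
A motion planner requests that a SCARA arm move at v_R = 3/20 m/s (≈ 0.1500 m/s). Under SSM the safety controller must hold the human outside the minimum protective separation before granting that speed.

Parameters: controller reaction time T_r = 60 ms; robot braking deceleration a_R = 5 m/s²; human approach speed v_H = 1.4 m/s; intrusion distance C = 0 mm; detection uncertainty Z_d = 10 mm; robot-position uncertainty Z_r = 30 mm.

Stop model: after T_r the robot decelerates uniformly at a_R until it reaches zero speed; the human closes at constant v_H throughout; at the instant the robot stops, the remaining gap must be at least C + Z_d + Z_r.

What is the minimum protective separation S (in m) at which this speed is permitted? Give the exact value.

braking lasts T_s = (3/20)/5 = 0.0300 s
robot in T_r: 0.1500·0.0600 = 0.0090 m
robot covers 0.1500·0.0300 − ½·5.0000·0.0300² = 0.0022 m while stopping
human closes 1.4000·0.0900 = 0.1260 m
margins: 0.0000+0.0100+0.0300 = 0.0400 m
S_min ≈ 0.0090+0.0022+0.1260+0.0400  ⇒  S_min = 709/4000 m

S_min = 709/4000 m = 0.1772 m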